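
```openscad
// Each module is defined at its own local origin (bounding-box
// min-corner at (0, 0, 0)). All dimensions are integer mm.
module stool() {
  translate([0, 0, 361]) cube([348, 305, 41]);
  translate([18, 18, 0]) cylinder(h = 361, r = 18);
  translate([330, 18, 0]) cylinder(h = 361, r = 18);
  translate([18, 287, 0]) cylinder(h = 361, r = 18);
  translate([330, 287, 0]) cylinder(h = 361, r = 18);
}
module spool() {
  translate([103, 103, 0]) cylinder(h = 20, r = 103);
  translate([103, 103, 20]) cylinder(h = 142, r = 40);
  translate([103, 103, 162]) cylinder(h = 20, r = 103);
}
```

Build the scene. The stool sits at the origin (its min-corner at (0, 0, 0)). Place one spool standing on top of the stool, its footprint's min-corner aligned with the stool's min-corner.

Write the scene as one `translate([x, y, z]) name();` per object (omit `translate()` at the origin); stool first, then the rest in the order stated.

stool();
translate([0, 0, 402]) spool();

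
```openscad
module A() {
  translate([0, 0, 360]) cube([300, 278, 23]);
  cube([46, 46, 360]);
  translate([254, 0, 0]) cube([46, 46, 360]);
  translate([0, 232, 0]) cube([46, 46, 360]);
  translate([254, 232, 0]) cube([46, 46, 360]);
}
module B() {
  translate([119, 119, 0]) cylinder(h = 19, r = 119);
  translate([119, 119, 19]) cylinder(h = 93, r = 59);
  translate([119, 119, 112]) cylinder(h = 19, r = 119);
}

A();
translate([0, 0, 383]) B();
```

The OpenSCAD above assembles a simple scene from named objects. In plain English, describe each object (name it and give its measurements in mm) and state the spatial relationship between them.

A is a four-legged stool. The seat is 300×278 mm, 23 mm thick, top at z = 383 mm. It stands on four square legs, each 46×46 mm in cross-section, from z = 0 to the seat underside, each flush with a corner of the seat.

B is a spool: two coaxial disc flanges of radius 119 mm and thickness 19 mm, joined by a core cylinder of radius 59 mm and height 93 mm. The lower flange rests on z = 0 and the three cylinders share a vertical axis.

The spool is on top of the stool.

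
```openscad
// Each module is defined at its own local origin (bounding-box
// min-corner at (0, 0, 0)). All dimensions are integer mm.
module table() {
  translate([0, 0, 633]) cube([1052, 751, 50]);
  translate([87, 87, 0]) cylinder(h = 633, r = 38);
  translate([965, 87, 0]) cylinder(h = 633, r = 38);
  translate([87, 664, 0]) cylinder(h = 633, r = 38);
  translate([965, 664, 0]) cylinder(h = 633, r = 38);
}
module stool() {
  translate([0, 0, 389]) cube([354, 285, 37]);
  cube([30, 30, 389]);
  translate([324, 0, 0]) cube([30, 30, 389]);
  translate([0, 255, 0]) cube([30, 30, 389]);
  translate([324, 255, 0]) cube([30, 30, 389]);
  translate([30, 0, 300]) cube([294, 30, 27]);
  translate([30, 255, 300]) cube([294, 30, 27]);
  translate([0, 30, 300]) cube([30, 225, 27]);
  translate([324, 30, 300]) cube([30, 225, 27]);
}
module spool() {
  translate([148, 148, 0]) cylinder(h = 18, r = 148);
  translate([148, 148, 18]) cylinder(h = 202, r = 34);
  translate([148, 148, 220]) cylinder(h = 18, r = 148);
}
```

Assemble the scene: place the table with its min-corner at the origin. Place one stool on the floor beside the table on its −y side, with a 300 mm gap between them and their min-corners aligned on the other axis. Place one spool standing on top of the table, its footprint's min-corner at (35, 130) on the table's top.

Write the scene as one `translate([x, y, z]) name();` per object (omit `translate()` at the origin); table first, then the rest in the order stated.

table();
translate([0, -585, 0]) stool();
translate([35, 130, 683]) spool();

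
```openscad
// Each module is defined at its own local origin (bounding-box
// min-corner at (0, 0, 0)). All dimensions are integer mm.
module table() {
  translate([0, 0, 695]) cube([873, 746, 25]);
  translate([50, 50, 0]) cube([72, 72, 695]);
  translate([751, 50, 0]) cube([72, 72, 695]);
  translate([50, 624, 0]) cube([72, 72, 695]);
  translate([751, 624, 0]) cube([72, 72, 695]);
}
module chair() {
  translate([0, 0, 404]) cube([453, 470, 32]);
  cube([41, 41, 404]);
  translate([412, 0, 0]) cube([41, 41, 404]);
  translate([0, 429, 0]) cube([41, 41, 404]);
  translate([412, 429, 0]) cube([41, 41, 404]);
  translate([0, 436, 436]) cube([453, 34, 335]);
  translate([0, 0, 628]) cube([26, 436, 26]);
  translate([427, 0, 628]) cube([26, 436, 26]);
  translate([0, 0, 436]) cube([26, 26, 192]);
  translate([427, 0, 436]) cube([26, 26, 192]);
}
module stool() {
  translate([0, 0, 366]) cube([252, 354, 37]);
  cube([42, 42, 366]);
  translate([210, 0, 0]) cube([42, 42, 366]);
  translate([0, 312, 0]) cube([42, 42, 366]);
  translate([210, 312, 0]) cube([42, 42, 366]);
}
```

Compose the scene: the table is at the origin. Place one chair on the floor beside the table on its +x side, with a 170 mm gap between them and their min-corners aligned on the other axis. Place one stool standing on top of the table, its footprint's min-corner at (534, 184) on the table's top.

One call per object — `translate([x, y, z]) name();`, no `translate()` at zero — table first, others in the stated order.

table();
translate([1043, 0, 0]) chair();
translate([534, 184, 720]) stool();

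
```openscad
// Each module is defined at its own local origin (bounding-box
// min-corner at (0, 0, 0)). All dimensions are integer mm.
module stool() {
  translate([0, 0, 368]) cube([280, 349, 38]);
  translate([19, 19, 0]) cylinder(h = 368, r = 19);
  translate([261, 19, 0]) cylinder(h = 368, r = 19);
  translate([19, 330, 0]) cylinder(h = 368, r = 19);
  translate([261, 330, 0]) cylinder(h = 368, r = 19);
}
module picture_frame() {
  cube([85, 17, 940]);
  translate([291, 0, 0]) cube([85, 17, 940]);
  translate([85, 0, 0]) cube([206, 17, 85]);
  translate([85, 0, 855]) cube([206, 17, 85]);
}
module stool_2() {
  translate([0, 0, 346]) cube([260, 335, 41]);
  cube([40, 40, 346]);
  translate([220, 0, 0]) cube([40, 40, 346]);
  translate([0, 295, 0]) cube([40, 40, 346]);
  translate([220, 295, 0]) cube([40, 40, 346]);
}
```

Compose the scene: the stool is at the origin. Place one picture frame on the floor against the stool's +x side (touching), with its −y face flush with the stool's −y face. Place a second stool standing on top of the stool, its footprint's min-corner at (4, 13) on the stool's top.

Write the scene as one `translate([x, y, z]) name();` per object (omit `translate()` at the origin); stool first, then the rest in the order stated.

stool();
translate([280, 0, 0]) picture_frame();
translate([4, 13, 406]) stool_2();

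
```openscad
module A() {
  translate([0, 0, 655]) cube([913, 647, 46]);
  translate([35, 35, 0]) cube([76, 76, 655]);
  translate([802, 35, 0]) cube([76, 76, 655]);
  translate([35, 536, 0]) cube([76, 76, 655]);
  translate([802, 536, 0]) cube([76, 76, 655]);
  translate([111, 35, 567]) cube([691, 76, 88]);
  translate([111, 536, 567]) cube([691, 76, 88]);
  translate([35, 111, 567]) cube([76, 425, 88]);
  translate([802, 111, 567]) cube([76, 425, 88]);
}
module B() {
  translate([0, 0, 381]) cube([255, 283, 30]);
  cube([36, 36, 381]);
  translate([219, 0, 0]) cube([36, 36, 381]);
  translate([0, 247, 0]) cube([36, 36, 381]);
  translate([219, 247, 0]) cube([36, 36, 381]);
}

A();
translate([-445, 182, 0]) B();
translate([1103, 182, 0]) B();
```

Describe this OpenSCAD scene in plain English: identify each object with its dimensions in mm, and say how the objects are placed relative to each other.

A is a table: top 913 mm (x) × 647 mm (y), 46 mm thick, upper face at z = 701 mm, on four 76×76 mm square legs, each inset 35 mm from the nearest pair of top edges, running from z = 0 to the bottom of the top. Four apron rails, 76 mm thick and 88 mm tall, run between adjacent legs with their top edges flush with the underside of the top and their outer faces flush with the legs' outer faces.

B is a four-legged stool. The seat is a 255×283×30 mm slab whose top surface is at z = 411 mm; four square legs, each 36×36 mm in cross-section, run from the floor (z = 0) to the underside of the seat, each flush with a corner of the seat.

Two stools sit around the table at the −x, +x sides.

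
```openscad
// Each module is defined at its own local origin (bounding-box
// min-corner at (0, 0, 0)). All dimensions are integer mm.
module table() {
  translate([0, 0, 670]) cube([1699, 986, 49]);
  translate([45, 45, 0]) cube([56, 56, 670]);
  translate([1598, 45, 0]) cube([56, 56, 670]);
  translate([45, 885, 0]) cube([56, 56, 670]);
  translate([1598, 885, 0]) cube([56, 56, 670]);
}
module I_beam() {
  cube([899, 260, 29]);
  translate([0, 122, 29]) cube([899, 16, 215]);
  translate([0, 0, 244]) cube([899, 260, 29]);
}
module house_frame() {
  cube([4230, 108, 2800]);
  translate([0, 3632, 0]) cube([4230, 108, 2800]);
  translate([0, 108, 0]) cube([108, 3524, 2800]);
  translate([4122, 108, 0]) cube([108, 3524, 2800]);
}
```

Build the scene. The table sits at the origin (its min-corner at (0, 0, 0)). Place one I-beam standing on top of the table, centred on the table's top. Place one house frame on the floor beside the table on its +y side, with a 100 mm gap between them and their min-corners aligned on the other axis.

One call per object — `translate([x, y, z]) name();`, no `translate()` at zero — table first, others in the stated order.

table();
translate([400, 363, 719]) I_beam();
translate([0, 1086, 0]) house_frame();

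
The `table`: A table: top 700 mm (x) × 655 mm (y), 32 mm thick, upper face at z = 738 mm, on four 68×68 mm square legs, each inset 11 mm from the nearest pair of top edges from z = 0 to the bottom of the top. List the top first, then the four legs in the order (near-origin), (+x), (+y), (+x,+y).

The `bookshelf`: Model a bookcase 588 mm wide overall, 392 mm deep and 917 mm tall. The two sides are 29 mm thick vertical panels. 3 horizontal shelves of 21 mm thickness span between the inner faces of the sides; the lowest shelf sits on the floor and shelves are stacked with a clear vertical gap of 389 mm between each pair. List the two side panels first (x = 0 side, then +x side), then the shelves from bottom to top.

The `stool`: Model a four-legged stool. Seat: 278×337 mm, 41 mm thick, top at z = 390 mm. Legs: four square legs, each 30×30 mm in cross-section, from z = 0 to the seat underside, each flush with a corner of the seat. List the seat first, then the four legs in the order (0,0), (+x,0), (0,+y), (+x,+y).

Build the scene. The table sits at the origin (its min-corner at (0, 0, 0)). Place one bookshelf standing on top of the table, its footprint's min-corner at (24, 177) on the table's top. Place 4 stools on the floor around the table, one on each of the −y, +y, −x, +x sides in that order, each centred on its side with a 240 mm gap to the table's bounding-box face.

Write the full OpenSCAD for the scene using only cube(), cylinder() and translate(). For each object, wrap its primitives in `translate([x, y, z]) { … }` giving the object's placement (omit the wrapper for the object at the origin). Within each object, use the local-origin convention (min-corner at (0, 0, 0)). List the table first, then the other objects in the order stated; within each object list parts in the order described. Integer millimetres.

translate([0, 0, 706]) cube([700, 655, 32]);
translate([11, 11, 0]) cube([68, 68, 706]);
translate([621, 11, 0]) cube([68, 68, 706]);
translate([11, 576, 0]) cube([68, 68, 706]);
translate([621, 576, 0]) cube([68, 68, 706]);
translate([24, 177, 738]) {
  cube([29, 392, 917]);
  translate([559, 0, 0]) cube([29, 392, 917]);
  translate([29, 0, 0]) cube([530, 392, 21]);
  translate([29, 0, 410]) cube([530, 392, 21]);
  translate([29, 0, 820]) cube([530, 392, 21]);
}
translate([211, -577, 0]) {
  translate([0, 0, 349]) cube([278, 337, 41]);
  cube([30, 30, 349]);
  translate([248, 0, 0]) cube([30, 30, 349]);
  translate([0, 307, 0]) cube([30, 30, 349]);
  translate([248, 307, 0]) cube([30, 30, 349]);
}
translate([211, 895, 0]) {
  translate([0, 0, 349]) cube([278, 337, 41]);
  cube([30, 30, 349]);
  translate([248, 0, 0]) cube([30, 30, 349]);
  translate([0, 307, 0]) cube([30, 30, 349]);
  translate([248, 307, 0]) cube([30, 30, 349]);
}
translate([-518, 159, 0]) {
  translate([0, 0, 349]) cube([278, 337, 41]);
  cube([30, 30, 349]);
  translate([248, 0, 0]) cube([30, 30, 349]);
  translate([0, 307, 0]) cube([30, 30, 349]);
  translate([248, 307, 0]) cube([30, 30, 349]);
}
translate([940, 159, 0]) {
  translate([0, 0, 349]) cube([278, 337, 41]);
  cube([30, 30, 349]);
  translate([248, 0, 0]) cube([30, 30, 349]);
  translate([0, 307, 0]) cube([30, 30, 349]);
  translate([248, 307, 0]) cube([30, 30, 349]);
}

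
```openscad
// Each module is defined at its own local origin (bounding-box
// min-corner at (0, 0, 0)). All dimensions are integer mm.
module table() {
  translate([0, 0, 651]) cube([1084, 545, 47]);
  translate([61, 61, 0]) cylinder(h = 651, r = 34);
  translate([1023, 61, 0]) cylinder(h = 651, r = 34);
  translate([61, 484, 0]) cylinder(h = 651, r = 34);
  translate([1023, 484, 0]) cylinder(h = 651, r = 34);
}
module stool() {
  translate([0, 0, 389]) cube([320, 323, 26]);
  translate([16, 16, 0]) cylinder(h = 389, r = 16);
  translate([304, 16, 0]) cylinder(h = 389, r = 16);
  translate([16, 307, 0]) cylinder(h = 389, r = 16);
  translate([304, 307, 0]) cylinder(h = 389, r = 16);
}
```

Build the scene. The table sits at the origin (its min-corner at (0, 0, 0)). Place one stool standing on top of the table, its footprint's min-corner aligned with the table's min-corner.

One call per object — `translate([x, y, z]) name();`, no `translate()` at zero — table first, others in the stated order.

table();
translate([0, 0, 698]) stool();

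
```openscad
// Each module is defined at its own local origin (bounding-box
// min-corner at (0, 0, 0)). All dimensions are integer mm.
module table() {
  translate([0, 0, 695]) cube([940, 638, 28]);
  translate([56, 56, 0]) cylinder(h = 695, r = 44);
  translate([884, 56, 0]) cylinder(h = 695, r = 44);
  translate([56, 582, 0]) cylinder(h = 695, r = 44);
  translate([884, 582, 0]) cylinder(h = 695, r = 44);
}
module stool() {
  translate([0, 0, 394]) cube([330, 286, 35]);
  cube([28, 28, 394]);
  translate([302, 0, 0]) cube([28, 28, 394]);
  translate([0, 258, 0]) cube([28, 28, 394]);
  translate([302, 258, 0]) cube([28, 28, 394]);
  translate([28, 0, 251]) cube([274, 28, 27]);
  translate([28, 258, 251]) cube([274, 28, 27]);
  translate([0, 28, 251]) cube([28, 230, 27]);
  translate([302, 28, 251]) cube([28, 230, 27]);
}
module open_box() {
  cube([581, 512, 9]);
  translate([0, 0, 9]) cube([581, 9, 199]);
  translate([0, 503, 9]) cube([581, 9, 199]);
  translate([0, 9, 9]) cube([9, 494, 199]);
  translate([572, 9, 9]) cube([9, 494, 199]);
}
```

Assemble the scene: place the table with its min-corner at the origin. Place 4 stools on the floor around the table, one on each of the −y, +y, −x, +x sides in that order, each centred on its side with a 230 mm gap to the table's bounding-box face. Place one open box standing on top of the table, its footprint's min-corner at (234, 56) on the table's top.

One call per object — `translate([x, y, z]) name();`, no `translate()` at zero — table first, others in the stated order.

table();
translate([305, -516, 0]) stool();
translate([305, 868, 0]) stool();
translate([-560, 176, 0]) stool();
translate([1170, 176, 0]) stool();
translate([234, 56, 723]) open_box();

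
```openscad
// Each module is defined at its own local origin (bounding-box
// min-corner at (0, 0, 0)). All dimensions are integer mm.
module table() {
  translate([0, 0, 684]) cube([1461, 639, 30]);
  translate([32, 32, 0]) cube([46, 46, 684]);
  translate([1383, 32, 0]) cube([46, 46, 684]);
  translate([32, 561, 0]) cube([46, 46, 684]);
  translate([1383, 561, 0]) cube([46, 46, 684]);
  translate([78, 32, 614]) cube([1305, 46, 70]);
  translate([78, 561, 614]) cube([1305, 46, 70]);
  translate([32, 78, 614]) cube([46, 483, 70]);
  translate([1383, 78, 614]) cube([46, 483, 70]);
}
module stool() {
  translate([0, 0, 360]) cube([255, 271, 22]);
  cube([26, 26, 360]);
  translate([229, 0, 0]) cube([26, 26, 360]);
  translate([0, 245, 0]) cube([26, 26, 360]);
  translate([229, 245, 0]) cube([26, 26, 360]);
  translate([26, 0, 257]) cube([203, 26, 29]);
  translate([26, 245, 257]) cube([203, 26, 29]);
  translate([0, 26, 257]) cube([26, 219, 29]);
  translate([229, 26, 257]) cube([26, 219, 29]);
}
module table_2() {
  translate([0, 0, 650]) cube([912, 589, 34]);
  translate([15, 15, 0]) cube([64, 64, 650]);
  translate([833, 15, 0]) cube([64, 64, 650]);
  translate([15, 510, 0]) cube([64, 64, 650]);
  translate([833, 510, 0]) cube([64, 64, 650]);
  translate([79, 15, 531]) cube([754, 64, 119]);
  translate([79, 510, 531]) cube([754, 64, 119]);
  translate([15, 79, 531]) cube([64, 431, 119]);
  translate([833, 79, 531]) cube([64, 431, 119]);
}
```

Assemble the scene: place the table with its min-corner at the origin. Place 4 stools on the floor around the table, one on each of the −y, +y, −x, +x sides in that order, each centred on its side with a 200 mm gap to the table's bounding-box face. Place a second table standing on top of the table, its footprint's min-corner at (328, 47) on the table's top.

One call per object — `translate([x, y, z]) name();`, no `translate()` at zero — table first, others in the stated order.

table();
translate([603, -471, 0]) stool();
translate([603, 839, 0]) stool();
translate([-455, 184, 0]) stool();
translate([1661, 184, 0]) stool();
translate([328, 47, 714]) table_2();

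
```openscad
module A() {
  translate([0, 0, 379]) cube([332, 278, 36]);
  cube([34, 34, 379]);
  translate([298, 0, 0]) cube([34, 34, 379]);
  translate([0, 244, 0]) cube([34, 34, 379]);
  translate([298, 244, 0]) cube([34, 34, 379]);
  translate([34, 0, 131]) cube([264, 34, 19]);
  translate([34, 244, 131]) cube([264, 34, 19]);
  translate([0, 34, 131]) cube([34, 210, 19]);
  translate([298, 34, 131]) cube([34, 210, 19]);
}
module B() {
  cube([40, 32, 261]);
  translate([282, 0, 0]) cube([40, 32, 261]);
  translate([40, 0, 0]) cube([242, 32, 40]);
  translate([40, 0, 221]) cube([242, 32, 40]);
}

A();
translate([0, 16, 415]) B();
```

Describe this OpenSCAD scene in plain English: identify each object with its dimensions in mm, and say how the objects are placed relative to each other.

A is a simple wooden stool: a rectangular seat 332 mm (x) by 278 mm (y), 36 mm thick, top face at z = 415 mm, on four square legs, each 34×34 mm in cross-section. The legs rest on z = 0, each flush with a corner of the seat. Four stretchers, 34 mm wide and 19 mm tall, connect adjacent legs with their undersides at z = 131 mm, each running between the inner faces of the legs it joins and aligned with the legs' outer faces on the other axis.

B is a rectangular picture frame lying in the x–z plane (depth along y). The opening is 242 mm wide (x) by 181 mm tall (z), surrounded by a border 40 mm wide on all four sides. The frame is 32 mm deep and is made of two full-height vertical stiles with two horizontal rails fitted between them.

The picture frame is on top of the stool.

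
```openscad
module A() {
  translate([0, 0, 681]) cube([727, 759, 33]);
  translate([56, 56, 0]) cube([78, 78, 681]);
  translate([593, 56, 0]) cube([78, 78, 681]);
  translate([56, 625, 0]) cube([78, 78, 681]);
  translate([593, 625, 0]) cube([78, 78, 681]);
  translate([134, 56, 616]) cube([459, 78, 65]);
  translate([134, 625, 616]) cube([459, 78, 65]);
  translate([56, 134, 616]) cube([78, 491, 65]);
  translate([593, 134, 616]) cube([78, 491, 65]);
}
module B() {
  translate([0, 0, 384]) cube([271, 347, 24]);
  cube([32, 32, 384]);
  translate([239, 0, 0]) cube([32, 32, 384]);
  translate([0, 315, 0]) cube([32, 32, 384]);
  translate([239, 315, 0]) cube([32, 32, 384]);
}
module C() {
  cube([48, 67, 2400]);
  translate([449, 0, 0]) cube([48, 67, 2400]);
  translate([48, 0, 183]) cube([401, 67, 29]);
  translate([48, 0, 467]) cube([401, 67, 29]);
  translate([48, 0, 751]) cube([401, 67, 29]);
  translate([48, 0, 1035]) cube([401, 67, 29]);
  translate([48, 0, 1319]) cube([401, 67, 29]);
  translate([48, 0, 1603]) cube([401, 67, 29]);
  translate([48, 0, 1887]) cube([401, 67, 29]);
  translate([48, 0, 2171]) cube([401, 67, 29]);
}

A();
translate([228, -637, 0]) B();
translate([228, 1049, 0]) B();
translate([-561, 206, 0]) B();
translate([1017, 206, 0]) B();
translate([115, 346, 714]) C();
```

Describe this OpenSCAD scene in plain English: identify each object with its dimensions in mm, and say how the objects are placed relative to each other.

A is a rectangular dining table. The top is 727×759×33 mm with its upper surface at z = 714 mm. It stands on four 78×78 mm square legs, each inset 56 mm from the nearest pair of top edges, running from the floor to the underside of the top. Four apron rails, 78 mm thick and 65 mm tall, run between adjacent legs with their top edges flush with the underside of the top and their outer faces flush with the legs' outer faces.

B is a four-legged stool. The seat is 271×347 mm, 24 mm thick, top at z = 408 mm. It stands on four square legs, each 32×32 mm in cross-section, from z = 0 to the seat underside, each flush with a corner of the seat.

C is a straight ladder. Two 48×67 mm vertical rails, 2400 mm tall, stand 497 mm apart (outside-to-outside) with their front faces coplanar on the −y side. 8 rungs, each 67 mm deep and 29 mm tall, span between the inner faces of the rails, front faces flush with the rails. The lowest rung's underside is at z = 183 mm and rungs are spaced 284 mm apart (underside to underside).

Four stools sit around the table at the −y, +y, −x, +x sides. The ladder is on top of the table, centred.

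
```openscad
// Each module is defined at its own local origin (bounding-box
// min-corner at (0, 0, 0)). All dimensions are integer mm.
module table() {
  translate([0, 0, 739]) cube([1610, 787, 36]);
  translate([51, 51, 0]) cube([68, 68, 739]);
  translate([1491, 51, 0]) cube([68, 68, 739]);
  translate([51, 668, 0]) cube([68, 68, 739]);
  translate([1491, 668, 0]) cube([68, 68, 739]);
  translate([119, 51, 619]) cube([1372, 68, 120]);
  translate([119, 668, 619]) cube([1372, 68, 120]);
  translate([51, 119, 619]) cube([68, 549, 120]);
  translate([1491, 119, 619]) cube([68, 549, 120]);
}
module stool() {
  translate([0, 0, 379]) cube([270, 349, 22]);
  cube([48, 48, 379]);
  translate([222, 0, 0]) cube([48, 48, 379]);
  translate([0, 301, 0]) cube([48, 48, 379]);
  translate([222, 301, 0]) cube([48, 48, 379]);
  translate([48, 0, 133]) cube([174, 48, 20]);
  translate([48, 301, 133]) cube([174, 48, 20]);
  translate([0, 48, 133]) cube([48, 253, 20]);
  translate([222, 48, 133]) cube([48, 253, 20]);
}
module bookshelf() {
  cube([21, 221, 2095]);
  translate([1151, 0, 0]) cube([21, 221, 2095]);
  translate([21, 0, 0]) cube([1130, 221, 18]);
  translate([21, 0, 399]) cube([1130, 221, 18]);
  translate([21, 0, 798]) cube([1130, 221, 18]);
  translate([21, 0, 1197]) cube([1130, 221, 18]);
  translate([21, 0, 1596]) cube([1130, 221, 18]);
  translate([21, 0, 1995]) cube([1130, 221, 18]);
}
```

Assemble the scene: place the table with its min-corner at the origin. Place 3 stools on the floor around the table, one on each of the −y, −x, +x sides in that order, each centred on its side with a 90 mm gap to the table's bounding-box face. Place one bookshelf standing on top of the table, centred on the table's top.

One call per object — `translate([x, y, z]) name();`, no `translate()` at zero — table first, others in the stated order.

table();
translate([670, -439, 0]) stool();
translate([-360, 219, 0]) stool();
translate([1700, 219, 0]) stool();
translate([219, 283, 775]) bookshelf();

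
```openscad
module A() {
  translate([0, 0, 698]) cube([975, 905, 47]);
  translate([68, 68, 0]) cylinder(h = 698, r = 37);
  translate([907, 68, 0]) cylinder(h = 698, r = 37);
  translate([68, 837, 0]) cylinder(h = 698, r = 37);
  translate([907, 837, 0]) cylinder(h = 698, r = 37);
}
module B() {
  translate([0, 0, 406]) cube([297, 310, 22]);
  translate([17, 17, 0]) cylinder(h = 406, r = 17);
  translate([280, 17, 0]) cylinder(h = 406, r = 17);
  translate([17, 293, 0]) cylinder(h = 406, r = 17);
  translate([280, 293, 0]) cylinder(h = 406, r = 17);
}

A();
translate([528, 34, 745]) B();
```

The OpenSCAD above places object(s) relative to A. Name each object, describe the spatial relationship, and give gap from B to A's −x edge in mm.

A is a table. B is a stool. The stool is on top of the table. The gap from the stool to the table's −x edge is 528 mm.

The stool's min-x is at 528; the table's min-x is 0; gap = 528 mm.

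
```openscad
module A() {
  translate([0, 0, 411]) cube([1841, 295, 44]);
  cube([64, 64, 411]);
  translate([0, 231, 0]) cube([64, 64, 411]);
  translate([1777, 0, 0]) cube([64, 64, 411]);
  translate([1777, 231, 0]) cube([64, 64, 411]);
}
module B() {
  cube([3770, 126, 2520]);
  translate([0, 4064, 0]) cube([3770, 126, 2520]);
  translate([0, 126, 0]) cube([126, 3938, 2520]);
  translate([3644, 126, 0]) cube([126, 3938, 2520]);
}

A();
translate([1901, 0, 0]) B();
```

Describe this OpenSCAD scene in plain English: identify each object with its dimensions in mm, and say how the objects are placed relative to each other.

A is a bench: a 1841×295 mm seat slab, 44 mm thick, top at z = 455 mm, on four 64×64 mm square legs flush with the seat corners and standing on z = 0.

B is the wall frame of a small rectangular building: four walls, each 2520 mm tall and 126 mm thick, enclosing a footprint 3770 mm (x) by 4190 mm (y) outside-to-outside, with no floor or roof. The front and back walls (the −y and +y sides) span the full width; the two side walls fit between them.

The house frame is on the floor beside the bench on its +x side.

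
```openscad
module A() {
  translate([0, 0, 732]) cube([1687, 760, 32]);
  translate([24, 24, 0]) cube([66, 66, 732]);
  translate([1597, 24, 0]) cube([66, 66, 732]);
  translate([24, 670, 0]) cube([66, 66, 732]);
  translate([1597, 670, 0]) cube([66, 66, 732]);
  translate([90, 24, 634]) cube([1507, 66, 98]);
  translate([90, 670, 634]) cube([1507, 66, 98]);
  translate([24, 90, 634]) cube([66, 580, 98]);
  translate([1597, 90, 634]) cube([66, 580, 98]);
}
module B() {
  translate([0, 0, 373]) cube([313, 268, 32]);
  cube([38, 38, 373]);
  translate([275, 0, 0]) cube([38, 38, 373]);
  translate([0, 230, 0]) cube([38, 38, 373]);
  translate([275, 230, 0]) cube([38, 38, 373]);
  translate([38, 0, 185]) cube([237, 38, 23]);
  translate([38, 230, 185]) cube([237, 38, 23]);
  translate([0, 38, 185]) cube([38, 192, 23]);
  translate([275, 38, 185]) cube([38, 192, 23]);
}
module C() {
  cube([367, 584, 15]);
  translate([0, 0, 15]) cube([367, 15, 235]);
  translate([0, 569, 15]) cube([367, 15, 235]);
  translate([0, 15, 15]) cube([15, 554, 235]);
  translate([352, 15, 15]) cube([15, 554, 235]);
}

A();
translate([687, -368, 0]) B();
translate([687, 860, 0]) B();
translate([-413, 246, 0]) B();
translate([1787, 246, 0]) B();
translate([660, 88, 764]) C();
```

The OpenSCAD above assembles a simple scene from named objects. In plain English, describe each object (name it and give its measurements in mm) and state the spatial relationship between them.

A is a rectangular dining table. The top is 1687×760×32 mm with its upper surface at z = 764 mm. It stands on four 66×66 mm square legs, each inset 24 mm from the nearest pair of top edges, running from the floor to the underside of the top. Four apron rails, 66 mm thick and 98 mm tall, run between adjacent legs with their top edges flush with the underside of the top and their outer faces flush with the legs' outer faces.

B is a four-legged stool. The seat is a 313×268×32 mm slab whose top surface is at z = 405 mm; four square legs, each 38×38 mm in cross-section, run from the floor (z = 0) to the underside of the seat, each flush with a corner of the seat. Four stretchers, 38 mm wide and 23 mm tall, connect adjacent legs with their undersides at z = 185 mm, each running between the inner faces of the legs it joins and aligned with the legs' outer faces on the other axis.

C is an open-topped rectangular box: outside dimensions 367×584×250 mm, with a uniform wall and base thickness of 15 mm. The base is a full 367×584 slab on the floor; four walls sit on top of the base. The front and back walls (the −y and +y sides) span the full width; the two side walls fit between them.

Four stools sit around the table at the −y, +y, −x, +x sides. The open box is on top of the table, centred.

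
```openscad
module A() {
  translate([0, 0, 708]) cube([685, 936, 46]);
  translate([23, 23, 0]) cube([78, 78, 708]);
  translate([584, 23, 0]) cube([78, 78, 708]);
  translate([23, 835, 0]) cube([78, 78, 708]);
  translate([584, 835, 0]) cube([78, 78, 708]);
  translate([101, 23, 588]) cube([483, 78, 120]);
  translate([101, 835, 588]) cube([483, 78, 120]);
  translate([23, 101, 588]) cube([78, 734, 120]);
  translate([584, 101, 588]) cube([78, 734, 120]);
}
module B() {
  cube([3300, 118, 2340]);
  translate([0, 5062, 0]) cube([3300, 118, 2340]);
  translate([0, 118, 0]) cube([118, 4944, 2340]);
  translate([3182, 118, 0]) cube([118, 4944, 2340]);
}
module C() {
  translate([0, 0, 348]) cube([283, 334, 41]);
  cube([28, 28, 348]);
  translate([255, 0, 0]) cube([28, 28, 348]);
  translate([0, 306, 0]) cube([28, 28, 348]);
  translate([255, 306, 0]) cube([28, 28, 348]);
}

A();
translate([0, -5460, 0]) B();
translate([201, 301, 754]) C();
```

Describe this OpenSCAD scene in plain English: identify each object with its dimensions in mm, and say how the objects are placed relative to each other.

A is a table: top 685 mm (x) × 936 mm (y), 46 mm thick, upper face at z = 754 mm, on four 78×78 mm square legs, each inset 23 mm from the nearest pair of top edges, running from z = 0 to the bottom of the top. Four apron rails, 78 mm thick and 120 mm tall, run between adjacent legs with their top edges flush with the underside of the top and their outer faces flush with the legs' outer faces.

B is a box-shaped house frame (walls only): outside footprint 3300×5180 mm, wall height 2340 mm, wall thickness 118 mm. The two y-facing walls run the full x-width; the two x-facing walls fit between the inner faces of the y-facing walls.

C is a simple wooden stool: a rectangular seat 283 mm (x) by 334 mm (y), 41 mm thick, top face at z = 389 mm, on four square legs, each 28×28 mm in cross-section. The legs rest on z = 0, each flush with a corner of the seat.

The house frame is on the floor beside the table on its −y side. The stool is on top of the table, centred.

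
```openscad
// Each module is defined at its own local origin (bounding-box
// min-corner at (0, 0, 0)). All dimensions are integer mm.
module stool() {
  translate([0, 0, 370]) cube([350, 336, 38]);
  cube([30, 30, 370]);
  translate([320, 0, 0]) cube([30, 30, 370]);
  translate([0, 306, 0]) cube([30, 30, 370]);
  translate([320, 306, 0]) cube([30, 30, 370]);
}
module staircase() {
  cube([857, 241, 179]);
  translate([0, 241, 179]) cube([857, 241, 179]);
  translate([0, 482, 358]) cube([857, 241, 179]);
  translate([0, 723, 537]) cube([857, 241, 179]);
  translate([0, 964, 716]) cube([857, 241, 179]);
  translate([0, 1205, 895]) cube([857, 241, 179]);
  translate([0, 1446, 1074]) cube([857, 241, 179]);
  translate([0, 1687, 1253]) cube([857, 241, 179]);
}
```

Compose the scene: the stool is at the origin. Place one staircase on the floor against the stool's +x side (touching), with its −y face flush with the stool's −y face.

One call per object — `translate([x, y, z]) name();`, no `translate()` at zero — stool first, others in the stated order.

stool();
translate([350, 0, 0]) staircase();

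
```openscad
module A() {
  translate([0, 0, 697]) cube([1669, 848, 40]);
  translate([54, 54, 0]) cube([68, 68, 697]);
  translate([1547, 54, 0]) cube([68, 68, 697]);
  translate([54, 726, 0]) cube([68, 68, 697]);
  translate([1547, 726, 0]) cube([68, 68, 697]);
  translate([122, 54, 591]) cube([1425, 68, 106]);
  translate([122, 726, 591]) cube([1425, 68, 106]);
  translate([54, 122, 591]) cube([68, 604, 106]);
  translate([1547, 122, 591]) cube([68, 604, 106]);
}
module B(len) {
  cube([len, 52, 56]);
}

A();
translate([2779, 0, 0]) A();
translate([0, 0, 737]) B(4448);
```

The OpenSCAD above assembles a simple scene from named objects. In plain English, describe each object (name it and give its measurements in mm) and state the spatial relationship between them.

A is a table with a 1669×848 mm rectangular top, 40 mm thick, top surface at z = 737 mm, supported by four 68×68 mm square legs, each inset 54 mm from the nearest pair of top edges, running from the floor. Four apron rails, 68 mm thick and 106 mm tall, run between adjacent legs with their top edges flush with the underside of the top and their outer faces flush with the legs' outer faces.

B is a rectangular beam 4448 mm long (x), 52 mm deep (y), 56 mm thick (z).

The beam spans the tops of two tables placed 1110 mm apart, resting at z = 737 mm.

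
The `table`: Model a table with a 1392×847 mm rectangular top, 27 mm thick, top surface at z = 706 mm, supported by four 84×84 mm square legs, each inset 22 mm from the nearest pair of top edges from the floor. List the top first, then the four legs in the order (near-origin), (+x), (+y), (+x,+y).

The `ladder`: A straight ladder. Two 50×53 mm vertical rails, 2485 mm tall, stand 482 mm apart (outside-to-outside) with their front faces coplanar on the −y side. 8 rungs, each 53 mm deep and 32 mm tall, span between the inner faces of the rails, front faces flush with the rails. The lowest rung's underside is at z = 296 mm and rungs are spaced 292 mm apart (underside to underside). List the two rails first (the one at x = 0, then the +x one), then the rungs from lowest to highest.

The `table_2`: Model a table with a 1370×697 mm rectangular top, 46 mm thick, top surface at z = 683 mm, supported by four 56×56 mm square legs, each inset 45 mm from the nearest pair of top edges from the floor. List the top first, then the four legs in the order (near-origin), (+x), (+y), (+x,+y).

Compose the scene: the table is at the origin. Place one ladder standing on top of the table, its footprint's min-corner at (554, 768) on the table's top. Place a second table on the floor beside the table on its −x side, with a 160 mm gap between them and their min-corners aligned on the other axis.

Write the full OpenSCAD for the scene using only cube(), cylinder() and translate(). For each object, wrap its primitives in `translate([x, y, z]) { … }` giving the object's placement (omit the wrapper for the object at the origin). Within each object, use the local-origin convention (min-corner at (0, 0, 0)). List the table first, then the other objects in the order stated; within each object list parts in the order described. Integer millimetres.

translate([0, 0, 679]) cube([1392, 847, 27]);
translate([22, 22, 0]) cube([84, 84, 679]);
translate([1286, 22, 0]) cube([84, 84, 679]);
translate([22, 741, 0]) cube([84, 84, 679]);
translate([1286, 741, 0]) cube([84, 84, 679]);
translate([554, 768, 706]) {
  cube([50, 53, 2485]);
  translate([432, 0, 0]) cube([50, 53, 2485]);
  translate([50, 0, 296]) cube([382, 53, 32]);
  translate([50, 0, 588]) cube([382, 53, 32]);
  translate([50, 0, 880]) cube([382, 53, 32]);
  translate([50, 0, 1172]) cube([382, 53, 32]);
  translate([50, 0, 1464]) cube([382, 53, 32]);
  translate([50, 0, 1756]) cube([382, 53, 32]);
  translate([50, 0, 2048]) cube([382, 53, 32]);
  translate([50, 0, 2340]) cube([382, 53, 32]);
}
translate([-1530, 0, 0]) {
  translate([0, 0, 637]) cube([1370, 697, 46]);
  translate([45, 45, 0]) cube([56, 56, 637]);
  translate([1269, 45, 0]) cube([56, 56, 637]);
  translate([45, 596, 0]) cube([56, 56, 637]);
  translate([1269, 596, 0]) cube([56, 56, 637]);
}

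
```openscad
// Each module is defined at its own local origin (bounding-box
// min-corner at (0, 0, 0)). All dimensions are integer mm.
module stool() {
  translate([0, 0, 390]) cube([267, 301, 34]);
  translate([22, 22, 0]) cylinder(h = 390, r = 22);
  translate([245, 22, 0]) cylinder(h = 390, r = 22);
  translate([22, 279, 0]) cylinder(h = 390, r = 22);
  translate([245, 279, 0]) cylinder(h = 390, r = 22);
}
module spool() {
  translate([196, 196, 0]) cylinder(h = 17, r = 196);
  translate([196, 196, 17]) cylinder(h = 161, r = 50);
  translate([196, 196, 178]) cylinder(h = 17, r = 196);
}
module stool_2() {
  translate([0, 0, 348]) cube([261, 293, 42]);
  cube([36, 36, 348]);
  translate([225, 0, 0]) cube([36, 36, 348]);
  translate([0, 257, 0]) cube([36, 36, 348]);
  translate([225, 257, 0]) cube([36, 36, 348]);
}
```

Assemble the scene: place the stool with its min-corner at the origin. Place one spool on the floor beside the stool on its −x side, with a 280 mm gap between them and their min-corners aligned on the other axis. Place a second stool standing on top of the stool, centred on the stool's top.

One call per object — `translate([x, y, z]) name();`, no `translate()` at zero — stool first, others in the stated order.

stool();
translate([-672, 0, 0]) spool();
translate([3, 4, 424]) stool_2();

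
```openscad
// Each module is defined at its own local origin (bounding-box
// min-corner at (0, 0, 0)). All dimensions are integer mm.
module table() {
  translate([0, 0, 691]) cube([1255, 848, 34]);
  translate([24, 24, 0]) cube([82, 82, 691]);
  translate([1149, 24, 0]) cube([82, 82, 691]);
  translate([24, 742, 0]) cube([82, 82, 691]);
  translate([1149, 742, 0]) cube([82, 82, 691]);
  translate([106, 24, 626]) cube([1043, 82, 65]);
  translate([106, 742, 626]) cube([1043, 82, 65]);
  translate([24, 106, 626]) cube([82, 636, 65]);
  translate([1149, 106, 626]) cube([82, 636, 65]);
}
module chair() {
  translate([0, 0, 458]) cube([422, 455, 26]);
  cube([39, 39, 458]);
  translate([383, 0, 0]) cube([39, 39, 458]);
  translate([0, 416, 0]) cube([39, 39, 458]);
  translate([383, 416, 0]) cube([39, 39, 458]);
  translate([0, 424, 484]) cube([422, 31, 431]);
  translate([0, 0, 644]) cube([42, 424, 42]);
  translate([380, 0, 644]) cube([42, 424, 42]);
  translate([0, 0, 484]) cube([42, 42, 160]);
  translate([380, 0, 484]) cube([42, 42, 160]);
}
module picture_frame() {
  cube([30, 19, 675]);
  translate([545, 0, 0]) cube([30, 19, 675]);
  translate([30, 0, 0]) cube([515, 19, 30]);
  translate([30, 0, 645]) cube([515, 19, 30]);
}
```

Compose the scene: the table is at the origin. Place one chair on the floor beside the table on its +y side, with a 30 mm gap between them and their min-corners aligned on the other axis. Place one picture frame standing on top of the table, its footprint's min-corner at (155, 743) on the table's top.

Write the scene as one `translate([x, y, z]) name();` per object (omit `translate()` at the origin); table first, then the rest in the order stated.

table();
translate([0, 878, 0]) chair();
translate([155, 743, 725]) picture_frame();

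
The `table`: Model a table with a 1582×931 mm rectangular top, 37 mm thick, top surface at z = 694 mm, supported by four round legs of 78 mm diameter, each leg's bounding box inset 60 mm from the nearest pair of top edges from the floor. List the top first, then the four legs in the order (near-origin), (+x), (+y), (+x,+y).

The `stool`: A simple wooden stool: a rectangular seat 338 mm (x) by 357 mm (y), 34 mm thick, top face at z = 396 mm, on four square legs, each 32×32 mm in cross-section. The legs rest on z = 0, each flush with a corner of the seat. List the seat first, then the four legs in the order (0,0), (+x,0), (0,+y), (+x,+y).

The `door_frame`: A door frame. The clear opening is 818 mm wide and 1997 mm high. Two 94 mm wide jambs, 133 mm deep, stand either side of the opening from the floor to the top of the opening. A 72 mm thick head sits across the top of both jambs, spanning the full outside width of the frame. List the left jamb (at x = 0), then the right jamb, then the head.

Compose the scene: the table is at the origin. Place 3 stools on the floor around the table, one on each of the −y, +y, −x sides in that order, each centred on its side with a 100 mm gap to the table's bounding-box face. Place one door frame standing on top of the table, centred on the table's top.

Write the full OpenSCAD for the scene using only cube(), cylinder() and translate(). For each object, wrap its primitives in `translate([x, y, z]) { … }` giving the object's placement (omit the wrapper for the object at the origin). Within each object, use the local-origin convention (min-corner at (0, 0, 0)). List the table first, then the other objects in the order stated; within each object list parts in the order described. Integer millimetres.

translate([0, 0, 657]) cube([1582, 931, 37]);
translate([99, 99, 0]) cylinder(h = 657, r = 39);
translate([1483, 99, 0]) cylinder(h = 657, r = 39);
translate([99, 832, 0]) cylinder(h = 657, r = 39);
translate([1483, 832, 0]) cylinder(h = 657, r = 39);
translate([622, -457, 0]) {
  translate([0, 0, 362]) cube([338, 357, 34]);
  cube([32, 32, 362]);
  translate([306, 0, 0]) cube([32, 32, 362]);
  translate([0, 325, 0]) cube([32, 32, 362]);
  translate([306, 325, 0]) cube([32, 32, 362]);
}
translate([622, 1031, 0]) {
  translate([0, 0, 362]) cube([338, 357, 34]);
  cube([32, 32, 362]);
  translate([306, 0, 0]) cube([32, 32, 362]);
  translate([0, 325, 0]) cube([32, 32, 362]);
  translate([306, 325, 0]) cube([32, 32, 362]);
}
translate([-438, 287, 0]) {
  translate([0, 0, 362]) cube([338, 357, 34]);
  cube([32, 32, 362]);
  translate([306, 0, 0]) cube([32, 32, 362]);
  translate([0, 325, 0]) cube([32, 32, 362]);
  translate([306, 325, 0]) cube([32, 32, 362]);
}
translate([288, 399, 694]) {
  cube([94, 133, 1997]);
  translate([912, 0, 0]) cube([94, 133, 1997]);
  translate([0, 0, 1997]) cube([1006, 133, 72]);
}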